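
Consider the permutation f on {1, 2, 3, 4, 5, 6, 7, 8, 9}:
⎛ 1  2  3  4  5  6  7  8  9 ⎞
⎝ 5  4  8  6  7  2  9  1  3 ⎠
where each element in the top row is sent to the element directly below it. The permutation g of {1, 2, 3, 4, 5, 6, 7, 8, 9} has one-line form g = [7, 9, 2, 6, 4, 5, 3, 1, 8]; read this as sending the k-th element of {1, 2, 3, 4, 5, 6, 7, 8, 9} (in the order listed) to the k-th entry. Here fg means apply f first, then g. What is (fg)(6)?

9

f(6) = 2, then g(2) = 9; composing gives (fg)(6) = 9.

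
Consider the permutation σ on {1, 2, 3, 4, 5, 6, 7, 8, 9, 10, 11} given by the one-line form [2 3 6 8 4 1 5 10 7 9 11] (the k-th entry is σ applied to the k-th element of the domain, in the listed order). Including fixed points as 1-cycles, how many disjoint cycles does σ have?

The cycle decomposition is (1, 2, 3, 6)(4, 8, 10, 9, 7, 5)(11), which has 3 cycles (counting 1-cycles).

3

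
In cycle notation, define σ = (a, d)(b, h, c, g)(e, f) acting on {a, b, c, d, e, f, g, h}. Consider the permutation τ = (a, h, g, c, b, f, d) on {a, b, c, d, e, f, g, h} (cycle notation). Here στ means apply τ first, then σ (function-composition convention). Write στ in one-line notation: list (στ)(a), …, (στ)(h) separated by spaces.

c e h d f a g b

(στ)(x) = σ(τ(x)). Computing each image: σ(τ(a)) = σ(h) = c, σ(τ(b)) = σ(f) = e, σ(τ(c)) = σ(b) = h, σ(τ(d)) = σ(a) = d, σ(τ(e)) = σ(e) = f, σ(τ(f)) = σ(d) = a, σ(τ(g)) = σ(c) = g, σ(τ(h)) = σ(g) = b.
Hence στ = [c e h d f a g b].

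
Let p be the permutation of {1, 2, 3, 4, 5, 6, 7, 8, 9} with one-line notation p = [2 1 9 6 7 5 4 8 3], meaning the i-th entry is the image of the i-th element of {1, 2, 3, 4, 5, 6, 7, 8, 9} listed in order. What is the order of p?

4

Writing p as disjoint cycles, the cycle lengths are 4, 2, 2, 1.
Since disjoint cycles commute, ord(p) = lcm(4, 2, 2) = 4.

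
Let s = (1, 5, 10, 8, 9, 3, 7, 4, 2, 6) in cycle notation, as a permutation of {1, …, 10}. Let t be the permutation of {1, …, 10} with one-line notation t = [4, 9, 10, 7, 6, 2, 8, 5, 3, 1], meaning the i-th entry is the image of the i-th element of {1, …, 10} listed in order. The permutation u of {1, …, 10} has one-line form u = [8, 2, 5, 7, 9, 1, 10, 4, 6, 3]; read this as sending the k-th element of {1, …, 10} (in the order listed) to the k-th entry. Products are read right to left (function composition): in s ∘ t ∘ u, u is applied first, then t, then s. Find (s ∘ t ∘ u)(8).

Apply the permutations in order: u(8) = 4, then t(4) = 7, then s(7) = 4. So (s ∘ t ∘ u)(8) = 4.

4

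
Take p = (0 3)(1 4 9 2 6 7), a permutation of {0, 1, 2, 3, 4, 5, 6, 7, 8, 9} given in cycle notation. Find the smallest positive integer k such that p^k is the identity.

6

The cycle type of p is (6, 2, 1, 1).
Since disjoint cycles commute, ord(p) = lcm(6, 2) = 6.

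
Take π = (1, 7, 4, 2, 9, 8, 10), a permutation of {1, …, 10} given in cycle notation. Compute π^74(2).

2 lies in the 7-cycle (1, 7, 4, 2, 9, 8, 10).
On a 7-cycle, π^7 is the identity, so π^74 = π^4 there (74 ≡ 4 mod 7).
Advancing 4 steps from 2: 2 → 9 → 8 → 10 → 1.

1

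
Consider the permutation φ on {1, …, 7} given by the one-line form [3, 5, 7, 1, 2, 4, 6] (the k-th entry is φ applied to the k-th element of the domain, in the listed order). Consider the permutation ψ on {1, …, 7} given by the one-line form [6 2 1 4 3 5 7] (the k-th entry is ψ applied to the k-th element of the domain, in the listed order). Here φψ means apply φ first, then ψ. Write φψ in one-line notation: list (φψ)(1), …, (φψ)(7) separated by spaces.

1 3 7 6 2 4 5

For each element, apply φ then ψ: 1 → 3 → 1; 2 → 5 → 3; 3 → 7 → 7; 4 → 1 → 6; 5 → 2 → 2; 6 → 4 → 4; 7 → 6 → 5.
Collecting the images, φψ = [1 3 7 6 2 4 5].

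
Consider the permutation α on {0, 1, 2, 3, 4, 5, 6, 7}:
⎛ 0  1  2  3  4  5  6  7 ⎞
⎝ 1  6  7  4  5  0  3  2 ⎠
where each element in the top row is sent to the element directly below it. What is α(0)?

The entry below 0 in the array is 1, so α(0) = 1.

1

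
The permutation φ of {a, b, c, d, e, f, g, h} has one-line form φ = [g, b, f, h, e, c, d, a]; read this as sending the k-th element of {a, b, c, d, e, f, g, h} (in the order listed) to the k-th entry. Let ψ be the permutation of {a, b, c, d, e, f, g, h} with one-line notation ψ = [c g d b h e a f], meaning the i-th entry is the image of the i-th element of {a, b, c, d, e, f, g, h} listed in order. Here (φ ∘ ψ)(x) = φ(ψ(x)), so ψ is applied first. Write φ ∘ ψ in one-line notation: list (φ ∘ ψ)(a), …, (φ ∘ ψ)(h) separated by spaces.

For each element, apply ψ then φ: a → c → f; b → g → d; c → d → h; d → b → b; e → h → a; f → e → e; g → a → g; h → f → c.
So φ ∘ ψ in one-line form is f d h b a e g c.

f d h b a e g c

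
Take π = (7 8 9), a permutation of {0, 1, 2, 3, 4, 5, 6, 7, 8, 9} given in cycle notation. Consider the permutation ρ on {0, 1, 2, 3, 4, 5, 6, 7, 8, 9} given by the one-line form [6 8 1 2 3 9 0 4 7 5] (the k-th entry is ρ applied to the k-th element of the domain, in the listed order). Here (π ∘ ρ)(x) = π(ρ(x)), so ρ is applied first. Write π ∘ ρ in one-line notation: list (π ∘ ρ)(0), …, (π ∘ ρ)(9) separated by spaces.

6 9 1 2 3 7 0 4 8 5

Chase each element through ρ then π: 0 → 6 → 6; 1 → 8 → 9; 2 → 1 → 1; 3 → 2 → 2; 4 → 3 → 3; 5 → 9 → 7; 6 → 0 → 0; 7 → 4 → 4; 8 → 7 → 8; 9 → 5 → 5.
So π ∘ ρ in one-line form is 6 9 1 2 3 7 0 4 8 5.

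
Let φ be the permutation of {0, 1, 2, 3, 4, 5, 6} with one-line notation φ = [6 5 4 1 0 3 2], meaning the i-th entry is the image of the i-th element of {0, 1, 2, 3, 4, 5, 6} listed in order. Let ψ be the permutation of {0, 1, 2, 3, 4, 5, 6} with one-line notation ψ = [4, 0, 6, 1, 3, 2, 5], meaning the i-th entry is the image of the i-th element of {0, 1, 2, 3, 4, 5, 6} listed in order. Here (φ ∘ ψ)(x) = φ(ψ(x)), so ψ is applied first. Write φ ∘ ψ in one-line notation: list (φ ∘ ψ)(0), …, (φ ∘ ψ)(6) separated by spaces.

0 6 2 5 1 4 3

Chase each element through ψ then φ: 0 → 4 → 0; 1 → 0 → 6; 2 → 6 → 2; 3 → 1 → 5; 4 → 3 → 1; 5 → 2 → 4; 6 → 5 → 3.
So φ ∘ ψ in one-line form is 0 6 2 5 1 4 3.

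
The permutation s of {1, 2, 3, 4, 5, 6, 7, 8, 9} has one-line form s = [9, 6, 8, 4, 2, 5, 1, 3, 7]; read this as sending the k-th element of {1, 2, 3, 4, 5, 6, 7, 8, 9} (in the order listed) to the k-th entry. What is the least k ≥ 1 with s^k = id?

Writing s as disjoint cycles, the cycle lengths are 3, 3, 2, 1.
The order of s is the least common multiple of its cycle lengths: lcm(3, 3, 2) = 6.

6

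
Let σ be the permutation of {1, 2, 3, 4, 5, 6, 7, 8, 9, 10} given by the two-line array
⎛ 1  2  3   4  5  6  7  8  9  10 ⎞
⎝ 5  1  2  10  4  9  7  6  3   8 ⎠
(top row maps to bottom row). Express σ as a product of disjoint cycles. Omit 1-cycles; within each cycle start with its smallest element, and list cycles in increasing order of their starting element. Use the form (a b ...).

(1 5 4 10 8 6 9 3 2)

Start at 1 and follow images: 1 → 5 → 4 → 10 → 8 → 6 → 9 → 3 → 2 → 1, giving the cycle (1 5 4 10 8 6 9 3 2).
Continuing from each remaining unvisited element yields (1 5 4 10 8 6 9 3 2).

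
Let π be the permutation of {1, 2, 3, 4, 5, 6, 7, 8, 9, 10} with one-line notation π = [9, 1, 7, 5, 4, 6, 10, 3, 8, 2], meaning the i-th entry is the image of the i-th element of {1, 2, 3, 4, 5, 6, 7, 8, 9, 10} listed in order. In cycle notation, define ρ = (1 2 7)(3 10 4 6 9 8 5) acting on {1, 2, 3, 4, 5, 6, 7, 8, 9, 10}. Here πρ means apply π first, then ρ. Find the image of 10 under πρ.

(πρ)(10) = ρ(π(10)). π(10) = 2, then ρ(2) = 7. So (πρ)(10) = 7.

7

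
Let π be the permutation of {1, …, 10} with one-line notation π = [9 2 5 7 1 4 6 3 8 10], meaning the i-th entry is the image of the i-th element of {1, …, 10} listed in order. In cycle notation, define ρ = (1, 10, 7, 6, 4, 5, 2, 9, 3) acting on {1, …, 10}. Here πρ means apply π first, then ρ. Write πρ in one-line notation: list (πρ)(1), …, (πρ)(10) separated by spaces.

(πρ)(x) = ρ(π(x)). Computing each image: ρ(π(1)) = ρ(9) = 3, ρ(π(2)) = ρ(2) = 9, ρ(π(3)) = ρ(5) = 2, ρ(π(4)) = ρ(7) = 6, ρ(π(5)) = ρ(1) = 10, ρ(π(6)) = ρ(4) = 5, ρ(π(7)) = ρ(6) = 4, ρ(π(8)) = ρ(3) = 1, ρ(π(9)) = ρ(8) = 8, ρ(π(10)) = ρ(10) = 7.
Hence πρ = [3 9 2 6 10 5 4 1 8 7].

3 9 2 6 10 5 4 1 8 7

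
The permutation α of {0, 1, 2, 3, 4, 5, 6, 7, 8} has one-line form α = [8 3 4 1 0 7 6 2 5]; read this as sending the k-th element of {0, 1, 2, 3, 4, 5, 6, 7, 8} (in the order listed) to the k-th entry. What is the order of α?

6

Decomposing into disjoint cycles gives cycle lengths 6, 2, 1.
The order is lcm(6, 2) = 6.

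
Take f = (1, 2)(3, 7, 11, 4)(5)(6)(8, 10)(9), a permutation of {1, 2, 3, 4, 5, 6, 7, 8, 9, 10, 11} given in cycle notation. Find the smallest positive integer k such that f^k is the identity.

The disjoint cycles have lengths 4, 2, 2, 1, 1, 1.
The order is lcm(4, 2, 2) = 4.

4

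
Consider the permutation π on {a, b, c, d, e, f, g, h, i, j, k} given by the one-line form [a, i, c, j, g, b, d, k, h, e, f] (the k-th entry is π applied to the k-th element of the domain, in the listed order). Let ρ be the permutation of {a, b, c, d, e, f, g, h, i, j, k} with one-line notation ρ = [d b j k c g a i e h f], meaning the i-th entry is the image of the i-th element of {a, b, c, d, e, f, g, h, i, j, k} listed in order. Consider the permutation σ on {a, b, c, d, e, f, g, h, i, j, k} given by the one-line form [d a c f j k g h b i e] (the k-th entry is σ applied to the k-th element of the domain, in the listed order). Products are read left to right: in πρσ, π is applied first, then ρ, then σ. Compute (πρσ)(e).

Chase e: π(e) = g; ρ(g) = a; σ(a) = d. Hence (πρσ)(e) = d.

d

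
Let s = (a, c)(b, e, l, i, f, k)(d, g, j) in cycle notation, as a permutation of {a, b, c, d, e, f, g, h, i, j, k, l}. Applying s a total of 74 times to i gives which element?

k

i lies in the 6-cycle (b, e, l, i, f, k).
Powers repeat with period 6 on this cycle, and 74 mod 6 = 2, so s^74(i) = s^2(i).
Advancing 2 steps from i: i → f → k.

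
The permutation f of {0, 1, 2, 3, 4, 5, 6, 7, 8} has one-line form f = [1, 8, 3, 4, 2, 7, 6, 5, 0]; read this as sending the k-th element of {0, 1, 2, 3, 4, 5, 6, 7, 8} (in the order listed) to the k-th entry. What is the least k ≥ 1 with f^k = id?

Decomposing into disjoint cycles gives cycle lengths 3, 3, 2, 1.
The order of f is the least common multiple of its cycle lengths: lcm(3, 3, 2) = 6.

6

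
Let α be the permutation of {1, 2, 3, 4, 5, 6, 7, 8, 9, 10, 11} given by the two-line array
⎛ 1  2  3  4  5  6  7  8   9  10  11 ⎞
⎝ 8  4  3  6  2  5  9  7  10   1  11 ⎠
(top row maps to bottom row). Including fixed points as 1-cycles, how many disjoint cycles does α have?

4

The cycle decomposition is (1, 8, 7, 9, 10)(2, 4, 6, 5)(3)(11), which has 4 cycles (counting 1-cycles).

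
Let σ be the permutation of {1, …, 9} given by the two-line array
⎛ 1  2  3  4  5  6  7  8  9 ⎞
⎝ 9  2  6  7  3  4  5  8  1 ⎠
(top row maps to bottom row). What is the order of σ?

Decomposing into disjoint cycles gives cycle lengths 5, 2, 1, 1.
The order is lcm(5, 2) = 10.

10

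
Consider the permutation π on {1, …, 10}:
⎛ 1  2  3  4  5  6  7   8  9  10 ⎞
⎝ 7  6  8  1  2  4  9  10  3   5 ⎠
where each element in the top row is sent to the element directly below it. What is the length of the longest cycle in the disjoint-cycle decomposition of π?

10

Decomposing into disjoint cycles gives (1, 7, 9, 3, 8, 10, 5, 2, 6, 4); the longest has length 10.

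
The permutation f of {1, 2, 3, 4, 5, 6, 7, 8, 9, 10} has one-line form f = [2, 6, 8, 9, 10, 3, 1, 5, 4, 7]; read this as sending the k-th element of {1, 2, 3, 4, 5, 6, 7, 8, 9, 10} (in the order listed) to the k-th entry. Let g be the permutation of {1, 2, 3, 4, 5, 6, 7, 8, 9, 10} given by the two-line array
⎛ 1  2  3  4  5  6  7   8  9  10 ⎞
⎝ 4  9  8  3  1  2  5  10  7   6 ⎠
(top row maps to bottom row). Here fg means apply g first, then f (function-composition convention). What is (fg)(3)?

(fg)(3) = f(g(3)). g(3) = 8, then f(8) = 5. So (fg)(3) = 5.

5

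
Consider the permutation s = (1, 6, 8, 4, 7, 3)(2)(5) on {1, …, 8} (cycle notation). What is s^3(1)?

1 lies in the 6-cycle (1, 6, 8, 4, 7, 3).
Advancing 3 steps from 1: 1 → 6 → 8 → 4.

4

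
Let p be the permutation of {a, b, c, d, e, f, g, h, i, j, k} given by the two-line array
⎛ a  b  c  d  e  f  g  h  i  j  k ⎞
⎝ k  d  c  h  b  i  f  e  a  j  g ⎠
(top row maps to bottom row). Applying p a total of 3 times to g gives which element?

Tracing g → f → … returns to g after 5 steps, so g lies in a 5-cycle (a k g f i).
Stepping 3 places around the cycle: g → f → i → a.

a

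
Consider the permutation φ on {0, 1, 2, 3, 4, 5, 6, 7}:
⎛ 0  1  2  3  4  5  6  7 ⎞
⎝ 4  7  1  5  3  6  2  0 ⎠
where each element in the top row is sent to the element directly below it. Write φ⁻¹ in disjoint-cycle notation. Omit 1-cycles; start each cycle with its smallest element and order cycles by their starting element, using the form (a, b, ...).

The cycle decomposition of φ is (0, 4, 3, 5, 6, 2, 1, 7).
Reversing each cycle (and rotating so the smallest element leads) gives φ⁻¹ = (0, 7, 1, 2, 6, 5, 3, 4).

(0, 7, 1, 2, 6, 5, 3, 4)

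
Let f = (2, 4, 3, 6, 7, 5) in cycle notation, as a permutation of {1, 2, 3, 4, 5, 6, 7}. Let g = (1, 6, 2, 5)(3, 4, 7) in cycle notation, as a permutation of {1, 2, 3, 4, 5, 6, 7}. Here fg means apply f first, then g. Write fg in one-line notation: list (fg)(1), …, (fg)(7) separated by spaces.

6 7 2 4 5 3 1

For each element, apply f then g: 1 → 1 → 6; 2 → 4 → 7; 3 → 6 → 2; 4 → 3 → 4; 5 → 2 → 5; 6 → 7 → 3; 7 → 5 → 1.
Collecting the images, fg = [6 7 2 4 5 3 1].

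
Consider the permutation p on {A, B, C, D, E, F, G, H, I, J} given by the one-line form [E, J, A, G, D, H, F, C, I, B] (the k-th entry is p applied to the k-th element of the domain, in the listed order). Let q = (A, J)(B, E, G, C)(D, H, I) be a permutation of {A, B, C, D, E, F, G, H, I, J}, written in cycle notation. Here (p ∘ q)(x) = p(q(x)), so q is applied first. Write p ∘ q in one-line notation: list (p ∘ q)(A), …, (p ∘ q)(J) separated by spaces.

(p ∘ q)(x) = p(q(x)). Computing each image: p(q(A)) = p(J) = B, p(q(B)) = p(E) = D, p(q(C)) = p(B) = J, p(q(D)) = p(H) = C, p(q(E)) = p(G) = F, p(q(F)) = p(F) = H, p(q(G)) = p(C) = A, p(q(H)) = p(I) = I, p(q(I)) = p(D) = G, p(q(J)) = p(A) = E.
Hence p ∘ q = [B D J C F H A I G E].

B D J C F H A I G E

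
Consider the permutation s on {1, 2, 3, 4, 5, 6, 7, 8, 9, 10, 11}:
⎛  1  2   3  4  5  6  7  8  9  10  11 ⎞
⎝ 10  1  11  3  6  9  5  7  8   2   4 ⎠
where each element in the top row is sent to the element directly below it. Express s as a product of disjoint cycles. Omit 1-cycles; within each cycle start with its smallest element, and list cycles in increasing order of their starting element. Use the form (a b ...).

(1 10 2)(3 11 4)(5 6 9 8 7)

Start at 1 and follow images: 1 → 10 → 2 → 1, giving the cycle (1 10 2).
Repeating from the next unused element and collecting all non-trivial cycles gives (1 10 2)(3 11 4)(5 6 9 8 7).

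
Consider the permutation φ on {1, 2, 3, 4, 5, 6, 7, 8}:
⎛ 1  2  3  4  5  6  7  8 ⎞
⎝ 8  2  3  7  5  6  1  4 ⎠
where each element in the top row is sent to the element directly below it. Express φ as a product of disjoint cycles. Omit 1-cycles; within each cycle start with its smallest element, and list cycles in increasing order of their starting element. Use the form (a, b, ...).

Iterating φ from 1 gives 1 → 8 → 4 → 7 → 1; that is the 4-cycle (1, 8, 4, 7).
Repeating from the next unused element and collecting all non-trivial cycles gives (1, 8, 4, 7).

(1, 8, 4, 7)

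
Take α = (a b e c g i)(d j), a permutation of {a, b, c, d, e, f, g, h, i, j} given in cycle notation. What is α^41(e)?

b

e lies in the 6-cycle (a b e c g i).
On a 6-cycle, α^6 is the identity, so α^41 = α^5 there (41 ≡ 5 mod 6).
Stepping 5 places around the cycle: e → c → g → i → a → b.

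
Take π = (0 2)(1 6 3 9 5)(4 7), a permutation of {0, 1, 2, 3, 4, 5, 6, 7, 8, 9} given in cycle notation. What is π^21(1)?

1 lies in the 5-cycle (1 6 3 9 5).
Powers repeat with period 5 on this cycle, and 21 mod 5 = 1, so π^21(1) = π^1(1).
Advancing 1 step from 1: 1 → 6.

6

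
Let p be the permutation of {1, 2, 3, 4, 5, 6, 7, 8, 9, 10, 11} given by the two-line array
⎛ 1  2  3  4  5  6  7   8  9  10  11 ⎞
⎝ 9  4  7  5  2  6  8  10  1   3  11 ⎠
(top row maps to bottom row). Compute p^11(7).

Tracing 7 → 8 → … returns to 7 after 4 steps, so 7 lies in a 4-cycle (3 7 8 10).
Since the cycle has length 4, p^11 acts on it the same as p^3 (11 mod 4 = 3).
Advancing 3 steps from 7: 7 → 8 → 10 → 3.

3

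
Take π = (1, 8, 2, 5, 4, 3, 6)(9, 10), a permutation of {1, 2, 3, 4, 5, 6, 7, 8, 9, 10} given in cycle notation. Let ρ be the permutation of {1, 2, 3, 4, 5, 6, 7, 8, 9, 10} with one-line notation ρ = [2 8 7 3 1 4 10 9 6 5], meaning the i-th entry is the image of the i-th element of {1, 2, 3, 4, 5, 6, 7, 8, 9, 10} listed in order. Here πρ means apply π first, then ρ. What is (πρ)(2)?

1

(πρ)(2) = ρ(π(2)). π(2) = 5, then ρ(5) = 1. So (πρ)(2) = 1.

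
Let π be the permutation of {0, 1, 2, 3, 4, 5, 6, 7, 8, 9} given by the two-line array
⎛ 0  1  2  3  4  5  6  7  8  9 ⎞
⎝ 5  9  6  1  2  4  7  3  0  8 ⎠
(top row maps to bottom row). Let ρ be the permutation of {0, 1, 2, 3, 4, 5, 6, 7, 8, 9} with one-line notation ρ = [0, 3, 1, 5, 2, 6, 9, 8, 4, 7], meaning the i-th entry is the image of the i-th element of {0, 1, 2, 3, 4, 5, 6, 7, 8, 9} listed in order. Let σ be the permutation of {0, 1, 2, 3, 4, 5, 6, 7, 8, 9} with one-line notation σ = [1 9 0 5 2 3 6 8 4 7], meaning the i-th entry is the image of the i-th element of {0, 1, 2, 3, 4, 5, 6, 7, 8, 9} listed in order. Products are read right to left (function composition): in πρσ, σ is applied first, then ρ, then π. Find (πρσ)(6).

Apply the permutations in order: σ(6) = 6, then ρ(6) = 9, then π(9) = 8. So (πρσ)(6) = 8.

8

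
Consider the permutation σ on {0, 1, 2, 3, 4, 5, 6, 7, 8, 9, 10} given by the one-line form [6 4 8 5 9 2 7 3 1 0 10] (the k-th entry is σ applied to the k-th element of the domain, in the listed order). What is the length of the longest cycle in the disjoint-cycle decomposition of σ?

Decomposing into disjoint cycles gives (0, 6, 7, 3, 5, 2, 8, 1, 4, 9); the longest has length 10.

10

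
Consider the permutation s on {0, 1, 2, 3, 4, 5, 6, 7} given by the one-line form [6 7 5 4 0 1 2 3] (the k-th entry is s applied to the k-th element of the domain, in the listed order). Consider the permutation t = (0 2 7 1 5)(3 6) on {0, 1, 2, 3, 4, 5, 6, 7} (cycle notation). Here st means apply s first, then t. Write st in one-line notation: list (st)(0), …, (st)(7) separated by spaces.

(st)(x) = t(s(x)). Computing each image: t(s(0)) = t(6) = 3, t(s(1)) = t(7) = 1, t(s(2)) = t(5) = 0, t(s(3)) = t(4) = 4, t(s(4)) = t(0) = 2, t(s(5)) = t(1) = 5, t(s(6)) = t(2) = 7, t(s(7)) = t(3) = 6.
Hence st = [3 1 0 4 2 5 7 6].

3 1 0 4 2 5 7 6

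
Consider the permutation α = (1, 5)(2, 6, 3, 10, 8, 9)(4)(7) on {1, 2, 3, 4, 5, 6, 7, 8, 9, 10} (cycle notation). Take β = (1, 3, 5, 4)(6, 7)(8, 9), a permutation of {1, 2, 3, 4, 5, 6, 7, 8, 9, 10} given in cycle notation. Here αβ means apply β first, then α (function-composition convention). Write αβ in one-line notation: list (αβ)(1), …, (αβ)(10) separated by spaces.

(αβ)(x) = α(β(x)). Computing each image: α(β(1)) = α(3) = 10, α(β(2)) = α(2) = 6, α(β(3)) = α(5) = 1, α(β(4)) = α(1) = 5, α(β(5)) = α(4) = 4, α(β(6)) = α(7) = 7, α(β(7)) = α(6) = 3, α(β(8)) = α(9) = 2, α(β(9)) = α(8) = 9, α(β(10)) = α(10) = 8.
Hence αβ = [10 6 1 5 4 7 3 2 9 8].

10 6 1 5 4 7 3 2 9 8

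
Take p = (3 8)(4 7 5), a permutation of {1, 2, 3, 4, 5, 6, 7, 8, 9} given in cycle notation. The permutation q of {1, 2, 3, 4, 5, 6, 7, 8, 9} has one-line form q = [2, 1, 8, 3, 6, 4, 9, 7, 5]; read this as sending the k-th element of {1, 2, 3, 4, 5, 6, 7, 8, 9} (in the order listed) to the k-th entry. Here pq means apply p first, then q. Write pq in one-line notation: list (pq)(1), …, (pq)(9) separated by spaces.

2 1 7 9 3 4 6 8 5

For each element, apply p then q: 1 → 1 → 2; 2 → 2 → 1; 3 → 8 → 7; 4 → 7 → 9; 5 → 4 → 3; 6 → 6 → 4; 7 → 5 → 6; 8 → 3 → 8; 9 → 9 → 5.
Collecting the images, pq = [2 1 7 9 3 4 6 8 5].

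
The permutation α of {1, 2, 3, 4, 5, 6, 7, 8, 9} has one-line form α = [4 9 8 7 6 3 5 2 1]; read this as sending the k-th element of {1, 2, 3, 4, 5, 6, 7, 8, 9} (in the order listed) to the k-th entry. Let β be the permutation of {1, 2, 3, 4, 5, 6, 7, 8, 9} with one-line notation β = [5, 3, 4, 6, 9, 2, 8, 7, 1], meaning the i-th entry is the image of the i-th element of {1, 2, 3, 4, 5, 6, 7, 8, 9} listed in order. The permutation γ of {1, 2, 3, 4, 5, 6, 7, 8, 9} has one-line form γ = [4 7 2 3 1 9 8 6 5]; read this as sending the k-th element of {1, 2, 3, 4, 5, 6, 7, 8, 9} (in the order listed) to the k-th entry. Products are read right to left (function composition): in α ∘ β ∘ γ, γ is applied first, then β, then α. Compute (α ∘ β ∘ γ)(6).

4

Chase 6: γ(6) = 9; β(9) = 1; α(1) = 4. Hence (α ∘ β ∘ γ)(6) = 4.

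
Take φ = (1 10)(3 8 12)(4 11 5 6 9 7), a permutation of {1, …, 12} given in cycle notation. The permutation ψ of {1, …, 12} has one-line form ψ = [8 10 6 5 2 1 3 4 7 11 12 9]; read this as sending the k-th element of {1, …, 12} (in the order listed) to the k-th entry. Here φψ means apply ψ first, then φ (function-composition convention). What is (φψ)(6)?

(φψ)(6) = φ(ψ(6)). ψ(6) = 1, then φ(1) = 10. So (φψ)(6) = 10.

10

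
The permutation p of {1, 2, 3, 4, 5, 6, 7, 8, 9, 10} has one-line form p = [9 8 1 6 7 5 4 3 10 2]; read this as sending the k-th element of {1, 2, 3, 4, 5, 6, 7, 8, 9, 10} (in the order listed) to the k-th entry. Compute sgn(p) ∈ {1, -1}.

1

In disjoint-cycle form the cycle lengths are 6, 4.
A cycle is odd iff its length is even; p has 2 even-length cycles, so sgn(p) = (−1)^2 and p is even.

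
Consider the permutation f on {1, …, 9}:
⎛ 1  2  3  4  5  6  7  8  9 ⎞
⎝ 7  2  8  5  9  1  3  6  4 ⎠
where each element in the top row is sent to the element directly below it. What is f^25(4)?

Tracing 4 → 5 → … returns to 4 after 3 steps, so 4 lies in a 3-cycle (4, 5, 9).
Powers repeat with period 3 on this cycle, and 25 mod 3 = 1, so f^25(4) = f^1(4).
Advancing 1 step from 4: 4 → 5.

5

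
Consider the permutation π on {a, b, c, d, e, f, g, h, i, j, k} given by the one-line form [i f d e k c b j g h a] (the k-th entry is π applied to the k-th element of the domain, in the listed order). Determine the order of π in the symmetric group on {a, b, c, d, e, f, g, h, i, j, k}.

18

Decomposing into disjoint cycles gives cycle lengths 9, 2.
The order is lcm(9, 2) = 18.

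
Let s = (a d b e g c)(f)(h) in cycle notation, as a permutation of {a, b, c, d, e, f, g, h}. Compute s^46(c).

e

c lies in the 6-cycle (a d b e g c).
Since the cycle has length 6, s^46 acts on it the same as s^4 (46 mod 6 = 4).
Advancing 4 steps from c: c → a → d → b → e.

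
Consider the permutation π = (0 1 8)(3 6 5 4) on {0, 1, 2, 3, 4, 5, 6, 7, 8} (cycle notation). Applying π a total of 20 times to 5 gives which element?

5 lies in the 4-cycle (3 6 5 4).
On a 4-cycle, π^4 is the identity, so π^20 = π^0 there (20 ≡ 0 mod 4).
So π^20(5) = 5.

5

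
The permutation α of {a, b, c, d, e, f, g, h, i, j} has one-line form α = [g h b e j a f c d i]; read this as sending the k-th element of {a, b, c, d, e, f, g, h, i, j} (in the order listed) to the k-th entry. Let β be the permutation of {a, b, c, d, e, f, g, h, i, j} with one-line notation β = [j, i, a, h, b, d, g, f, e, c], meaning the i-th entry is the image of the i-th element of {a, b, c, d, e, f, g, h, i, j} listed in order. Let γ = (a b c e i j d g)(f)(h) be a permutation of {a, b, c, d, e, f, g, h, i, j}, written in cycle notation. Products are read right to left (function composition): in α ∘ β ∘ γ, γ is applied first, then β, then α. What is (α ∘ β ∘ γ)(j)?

Apply the permutations in order: γ(j) = d, then β(d) = h, then α(h) = c. So (α ∘ β ∘ γ)(j) = c.

c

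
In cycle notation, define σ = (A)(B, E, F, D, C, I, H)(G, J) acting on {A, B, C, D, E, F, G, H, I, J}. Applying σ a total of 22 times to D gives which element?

D lies in the 7-cycle (B, E, F, D, C, I, H).
On a 7-cycle, σ^7 is the identity, so σ^22 = σ^1 there (22 ≡ 1 mod 7).
Stepping 1 place around the cycle: D → C.

C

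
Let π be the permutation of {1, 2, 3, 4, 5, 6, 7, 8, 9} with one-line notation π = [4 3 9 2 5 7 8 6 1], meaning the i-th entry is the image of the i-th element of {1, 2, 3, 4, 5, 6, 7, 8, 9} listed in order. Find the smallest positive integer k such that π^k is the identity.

15

Writing π as disjoint cycles, the cycle lengths are 5, 3, 1.
The order of π is the least common multiple of its cycle lengths: lcm(5, 3) = 15.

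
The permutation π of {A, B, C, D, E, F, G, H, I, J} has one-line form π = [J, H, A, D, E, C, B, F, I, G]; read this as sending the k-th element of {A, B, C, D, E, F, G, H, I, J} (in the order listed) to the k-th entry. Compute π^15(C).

Tracing C → A → … returns to C after 7 steps, so C lies in a 7-cycle (A, J, G, B, H, F, C).
On a 7-cycle, π^7 is the identity, so π^15 = π^1 there (15 ≡ 1 mod 7).
Advancing 1 step from C: C → A.

A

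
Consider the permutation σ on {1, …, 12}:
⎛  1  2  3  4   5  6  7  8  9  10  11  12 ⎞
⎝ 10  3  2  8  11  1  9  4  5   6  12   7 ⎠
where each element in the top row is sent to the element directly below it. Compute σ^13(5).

7

Tracing 5 → 11 → … returns to 5 after 5 steps, so 5 lies in a 5-cycle (5 11 12 7 9).
Since the cycle has length 5, σ^13 acts on it the same as σ^3 (13 mod 5 = 3).
Stepping 3 places around the cycle: 5 → 11 → 12 → 7.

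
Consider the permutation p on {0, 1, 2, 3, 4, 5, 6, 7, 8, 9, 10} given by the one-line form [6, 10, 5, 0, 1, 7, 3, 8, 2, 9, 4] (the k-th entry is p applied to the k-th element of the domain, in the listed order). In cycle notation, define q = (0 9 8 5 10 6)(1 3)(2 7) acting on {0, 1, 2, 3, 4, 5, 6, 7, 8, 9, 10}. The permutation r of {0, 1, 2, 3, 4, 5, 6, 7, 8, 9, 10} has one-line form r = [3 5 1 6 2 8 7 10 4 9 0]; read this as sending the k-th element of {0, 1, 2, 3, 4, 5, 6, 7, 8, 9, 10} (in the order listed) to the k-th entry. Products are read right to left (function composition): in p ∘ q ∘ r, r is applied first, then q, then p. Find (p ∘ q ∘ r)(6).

Apply the permutations in order: r(6) = 7, then q(7) = 2, then p(2) = 5. So (p ∘ q ∘ r)(6) = 5.

5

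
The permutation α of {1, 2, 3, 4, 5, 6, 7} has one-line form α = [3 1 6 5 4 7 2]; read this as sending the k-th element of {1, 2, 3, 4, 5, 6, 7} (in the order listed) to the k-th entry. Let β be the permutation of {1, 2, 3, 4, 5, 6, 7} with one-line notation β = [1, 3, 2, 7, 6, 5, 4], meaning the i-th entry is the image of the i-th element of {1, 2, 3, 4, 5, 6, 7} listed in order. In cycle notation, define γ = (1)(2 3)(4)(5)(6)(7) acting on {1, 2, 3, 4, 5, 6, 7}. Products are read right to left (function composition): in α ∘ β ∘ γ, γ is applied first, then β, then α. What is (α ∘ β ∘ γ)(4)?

2

Apply the permutations in order: γ(4) = 4, then β(4) = 7, then α(7) = 2. So (α ∘ β ∘ γ)(4) = 2.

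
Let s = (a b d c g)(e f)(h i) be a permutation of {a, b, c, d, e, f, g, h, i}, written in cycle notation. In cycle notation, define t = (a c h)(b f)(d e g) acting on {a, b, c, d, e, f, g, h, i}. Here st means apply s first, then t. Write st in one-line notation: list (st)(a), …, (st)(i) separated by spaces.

(st)(x) = t(s(x)). Computing each image: t(s(a)) = t(b) = f, t(s(b)) = t(d) = e, t(s(c)) = t(g) = d, t(s(d)) = t(c) = h, t(s(e)) = t(f) = b, t(s(f)) = t(e) = g, t(s(g)) = t(a) = c, t(s(h)) = t(i) = i, t(s(i)) = t(h) = a.
Hence st = [f e d h b g c i a].

f e d h b g c i a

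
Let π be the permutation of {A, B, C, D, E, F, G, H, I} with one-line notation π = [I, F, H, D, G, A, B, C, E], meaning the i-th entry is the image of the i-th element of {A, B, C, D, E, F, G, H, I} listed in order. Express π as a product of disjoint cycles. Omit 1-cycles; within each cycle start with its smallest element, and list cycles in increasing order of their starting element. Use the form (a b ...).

Start at A and follow images: A → I → E → G → B → F → A, giving the cycle (A I E G B F).
Continuing from each remaining unvisited element yields (A I E G B F)(C H).

(A I E G B F)(C H)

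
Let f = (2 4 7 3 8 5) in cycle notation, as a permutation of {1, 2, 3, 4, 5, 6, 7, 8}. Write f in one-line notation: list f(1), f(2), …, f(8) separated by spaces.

1 4 8 7 2 6 3 5

Each element maps to the next entry in its cycle (wrapping to the front): 1→1, 2→4, 3→8, 4→7, 5→2, 6→6, 7→3, 8→5.
Listing these in domain order gives 1 4 8 7 2 6 3 5.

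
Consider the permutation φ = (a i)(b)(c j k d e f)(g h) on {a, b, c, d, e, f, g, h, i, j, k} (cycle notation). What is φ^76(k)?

c

k lies in the 6-cycle (c j k d e f).
On a 6-cycle, φ^6 is the identity, so φ^76 = φ^4 there (76 ≡ 4 mod 6).
Advancing 4 steps from k: k → d → e → f → c.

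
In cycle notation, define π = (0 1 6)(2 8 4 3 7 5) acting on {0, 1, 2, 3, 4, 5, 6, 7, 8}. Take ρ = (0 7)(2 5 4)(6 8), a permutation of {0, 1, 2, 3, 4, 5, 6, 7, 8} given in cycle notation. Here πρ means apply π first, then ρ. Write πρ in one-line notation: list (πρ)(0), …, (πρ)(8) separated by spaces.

(πρ)(x) = ρ(π(x)). Computing each image: ρ(π(0)) = ρ(1) = 1, ρ(π(1)) = ρ(6) = 8, ρ(π(2)) = ρ(8) = 6, ρ(π(3)) = ρ(7) = 0, ρ(π(4)) = ρ(3) = 3, ρ(π(5)) = ρ(2) = 5, ρ(π(6)) = ρ(0) = 7, ρ(π(7)) = ρ(5) = 4, ρ(π(8)) = ρ(4) = 2.
Hence πρ = [1 8 6 0 3 5 7 4 2].

1 8 6 0 3 5 7 4 2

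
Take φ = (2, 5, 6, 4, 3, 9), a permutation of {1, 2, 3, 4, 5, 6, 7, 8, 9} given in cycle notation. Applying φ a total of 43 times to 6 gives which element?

6 lies in the 6-cycle (2, 5, 6, 4, 3, 9).
On a 6-cycle, φ^6 is the identity, so φ^43 = φ^1 there (43 ≡ 1 mod 6).
Stepping 1 place around the cycle: 6 → 4.

4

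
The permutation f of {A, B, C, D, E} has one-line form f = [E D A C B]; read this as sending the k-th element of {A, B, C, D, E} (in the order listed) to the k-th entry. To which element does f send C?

C is element number 3 of the domain, and entry number 3 of the one-line form is A, so f(C) = A.

A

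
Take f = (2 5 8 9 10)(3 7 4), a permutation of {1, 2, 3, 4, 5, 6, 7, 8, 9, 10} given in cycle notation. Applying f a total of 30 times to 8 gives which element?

8

8 lies in the 5-cycle (2 5 8 9 10).
Powers repeat with period 5 on this cycle, and 30 mod 5 = 0, so f^30(8) = f^0(8).
So f^30(8) = 8.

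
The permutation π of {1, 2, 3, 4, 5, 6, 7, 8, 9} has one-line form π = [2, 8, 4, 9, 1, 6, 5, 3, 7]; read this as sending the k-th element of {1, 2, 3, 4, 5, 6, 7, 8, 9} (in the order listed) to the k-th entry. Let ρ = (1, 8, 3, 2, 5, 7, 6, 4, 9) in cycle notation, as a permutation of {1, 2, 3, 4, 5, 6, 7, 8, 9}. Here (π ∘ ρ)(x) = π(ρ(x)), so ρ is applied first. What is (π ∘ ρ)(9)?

ρ(9) = 1, then π(1) = 2; composing gives (π ∘ ρ)(9) = 2.

2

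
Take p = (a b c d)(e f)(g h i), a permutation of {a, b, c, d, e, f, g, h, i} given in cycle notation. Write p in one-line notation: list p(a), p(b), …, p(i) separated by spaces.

b c d a f e h i g

Each element maps to the next entry in its cycle (wrapping to the front): a↦b, b↦c, c↦d, d↦a, e↦f, f↦e, g↦h, h↦i, i↦g.
Listing these in domain order gives b c d a f e h i g.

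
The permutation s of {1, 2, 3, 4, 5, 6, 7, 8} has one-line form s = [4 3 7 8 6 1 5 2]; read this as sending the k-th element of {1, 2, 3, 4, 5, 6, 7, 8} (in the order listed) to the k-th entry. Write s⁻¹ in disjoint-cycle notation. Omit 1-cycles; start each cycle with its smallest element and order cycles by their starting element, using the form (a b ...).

(1 6 5 7 3 2 8 4)

First write s in disjoint cycles: (1 4 8 2 3 7 5 6).
The inverse reverses every cycle; in canonical form, s⁻¹ = (1 6 5 7 3 2 8 4).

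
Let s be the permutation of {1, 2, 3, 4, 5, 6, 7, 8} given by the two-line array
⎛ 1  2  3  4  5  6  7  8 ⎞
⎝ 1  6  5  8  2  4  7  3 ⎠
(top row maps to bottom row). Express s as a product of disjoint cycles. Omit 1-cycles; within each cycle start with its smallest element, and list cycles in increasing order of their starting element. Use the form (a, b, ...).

(2, 6, 4, 8, 3, 5)

From 2: 2 → 6 → 4 → 8 → 3 → 5 → 2, closing the cycle (2, 6, 4, 8, 3, 5).
Continuing from each remaining unvisited element yields (2, 6, 4, 8, 3, 5).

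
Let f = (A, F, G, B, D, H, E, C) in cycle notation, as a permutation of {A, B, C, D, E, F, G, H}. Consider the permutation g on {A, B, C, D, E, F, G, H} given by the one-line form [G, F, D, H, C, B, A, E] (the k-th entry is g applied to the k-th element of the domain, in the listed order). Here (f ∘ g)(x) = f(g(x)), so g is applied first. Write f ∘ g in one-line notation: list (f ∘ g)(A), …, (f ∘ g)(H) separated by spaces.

B G H E A D F C

Chase each element through g then f: A → G → B; B → F → G; C → D → H; D → H → E; E → C → A; F → B → D; G → A → F; H → E → C.
So f ∘ g in one-line form is B G H E A D F C.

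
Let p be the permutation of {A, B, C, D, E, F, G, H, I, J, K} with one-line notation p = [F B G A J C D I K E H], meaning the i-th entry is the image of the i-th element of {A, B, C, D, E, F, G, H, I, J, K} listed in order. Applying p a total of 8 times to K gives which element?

Tracing K → H → … returns to K after 3 steps, so K lies in a 3-cycle (H, I, K).
Since the cycle has length 3, p^8 acts on it the same as p^2 (8 mod 3 = 2).
Stepping 2 places around the cycle: K → H → I.

I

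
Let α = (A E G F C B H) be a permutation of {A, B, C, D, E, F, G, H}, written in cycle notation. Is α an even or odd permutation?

even

The cycle lengths are 7, 1.
A cycle of length ℓ contributes ℓ−1 transpositions, so α is a product of 6 transpositions — even.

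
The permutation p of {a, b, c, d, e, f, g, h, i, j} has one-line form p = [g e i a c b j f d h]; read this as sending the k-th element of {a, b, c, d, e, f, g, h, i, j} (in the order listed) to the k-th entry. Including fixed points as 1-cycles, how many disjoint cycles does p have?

1

The cycle decomposition is (a, g, j, h, f, b, e, c, i, d), which has 1 cycle (counting 1-cycles).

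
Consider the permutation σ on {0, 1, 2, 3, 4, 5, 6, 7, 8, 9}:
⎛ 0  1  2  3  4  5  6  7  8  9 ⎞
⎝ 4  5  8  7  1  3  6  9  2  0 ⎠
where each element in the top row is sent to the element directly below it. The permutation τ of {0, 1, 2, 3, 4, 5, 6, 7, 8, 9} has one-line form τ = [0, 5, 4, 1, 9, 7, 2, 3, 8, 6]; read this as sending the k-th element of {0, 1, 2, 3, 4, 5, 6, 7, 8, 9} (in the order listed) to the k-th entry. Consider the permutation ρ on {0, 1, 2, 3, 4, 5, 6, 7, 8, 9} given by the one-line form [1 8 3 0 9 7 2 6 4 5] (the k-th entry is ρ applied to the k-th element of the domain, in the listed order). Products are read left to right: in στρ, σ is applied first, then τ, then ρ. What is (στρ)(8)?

Apply the permutations in order: σ(8) = 2, then τ(2) = 4, then ρ(4) = 9. So (στρ)(8) = 9.

9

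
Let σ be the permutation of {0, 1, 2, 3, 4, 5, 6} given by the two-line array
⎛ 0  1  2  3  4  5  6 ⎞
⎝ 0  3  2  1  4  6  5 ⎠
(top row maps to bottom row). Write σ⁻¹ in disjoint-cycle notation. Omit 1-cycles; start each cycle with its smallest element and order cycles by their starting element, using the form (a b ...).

(1 3)(5 6)

First write σ in disjoint cycles: (1 3)(5 6).
Reversing each cycle (and rotating so the smallest element leads) gives σ⁻¹ = (1 3)(5 6).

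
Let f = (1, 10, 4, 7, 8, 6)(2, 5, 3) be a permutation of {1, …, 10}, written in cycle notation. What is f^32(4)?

4 lies in the 6-cycle (1, 10, 4, 7, 8, 6).
Powers repeat with period 6 on this cycle, and 32 mod 6 = 2, so f^32(4) = f^2(4).
Advancing 2 steps from 4: 4 → 7 → 8.

8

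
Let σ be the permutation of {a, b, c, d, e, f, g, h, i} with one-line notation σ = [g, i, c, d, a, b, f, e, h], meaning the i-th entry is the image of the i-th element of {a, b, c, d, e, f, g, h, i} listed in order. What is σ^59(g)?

i

Tracing g → f → … returns to g after 7 steps, so g lies in a 7-cycle (a g f b i h e).
On a 7-cycle, σ^7 is the identity, so σ^59 = σ^3 there (59 ≡ 3 mod 7).
Stepping 3 places around the cycle: g → f → b → i.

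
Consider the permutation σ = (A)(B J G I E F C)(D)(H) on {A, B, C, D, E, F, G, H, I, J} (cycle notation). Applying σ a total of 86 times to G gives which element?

E

G lies in the 7-cycle (B J G I E F C).
On a 7-cycle, σ^7 is the identity, so σ^86 = σ^2 there (86 ≡ 2 mod 7).
Advancing 2 steps from G: G → I → E.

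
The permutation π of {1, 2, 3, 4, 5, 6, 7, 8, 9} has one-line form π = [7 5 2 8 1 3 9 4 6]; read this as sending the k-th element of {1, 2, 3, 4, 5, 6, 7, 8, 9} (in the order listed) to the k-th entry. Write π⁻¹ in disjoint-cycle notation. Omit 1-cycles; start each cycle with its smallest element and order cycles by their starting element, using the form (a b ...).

First write π in disjoint cycles: (1 7 9 6 3 2 5)(4 8).
The inverse reverses every cycle; in canonical form, π⁻¹ = (1 5 2 3 6 9 7)(4 8).

(1 5 2 3 6 9 7)(4 8)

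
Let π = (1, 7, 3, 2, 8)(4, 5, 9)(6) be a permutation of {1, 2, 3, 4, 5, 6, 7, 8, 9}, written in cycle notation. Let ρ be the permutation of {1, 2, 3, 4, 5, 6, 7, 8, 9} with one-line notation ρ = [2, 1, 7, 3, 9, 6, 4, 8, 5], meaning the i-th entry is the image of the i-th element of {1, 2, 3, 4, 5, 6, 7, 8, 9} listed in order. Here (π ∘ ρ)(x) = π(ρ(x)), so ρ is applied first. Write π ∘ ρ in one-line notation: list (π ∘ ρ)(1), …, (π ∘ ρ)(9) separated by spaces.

8 7 3 2 4 6 5 1 9

(π ∘ ρ)(x) = π(ρ(x)). Computing each image: π(ρ(1)) = π(2) = 8, π(ρ(2)) = π(1) = 7, π(ρ(3)) = π(7) = 3, π(ρ(4)) = π(3) = 2, π(ρ(5)) = π(9) = 4, π(ρ(6)) = π(6) = 6, π(ρ(7)) = π(4) = 5, π(ρ(8)) = π(8) = 1, π(ρ(9)) = π(5) = 9.
Hence π ∘ ρ = [8 7 3 2 4 6 5 1 9].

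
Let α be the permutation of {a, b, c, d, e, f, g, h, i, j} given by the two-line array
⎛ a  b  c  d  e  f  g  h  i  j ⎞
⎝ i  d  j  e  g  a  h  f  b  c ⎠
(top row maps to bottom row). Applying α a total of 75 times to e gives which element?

Tracing e → g → … returns to e after 8 steps, so e lies in an 8-cycle (a i b d e g h f).
On an 8-cycle, α^8 is the identity, so α^75 = α^3 there (75 ≡ 3 mod 8).
Stepping 3 places around the cycle: e → g → h → f.

f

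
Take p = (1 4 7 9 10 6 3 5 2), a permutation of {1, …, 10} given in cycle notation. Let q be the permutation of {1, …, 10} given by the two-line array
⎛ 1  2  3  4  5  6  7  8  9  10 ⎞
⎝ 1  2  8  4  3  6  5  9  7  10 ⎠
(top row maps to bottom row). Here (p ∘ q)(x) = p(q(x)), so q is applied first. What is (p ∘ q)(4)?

7

First apply q: q(4) = 4, then p(4) = 7. Thus (p ∘ q)(4) = 7.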